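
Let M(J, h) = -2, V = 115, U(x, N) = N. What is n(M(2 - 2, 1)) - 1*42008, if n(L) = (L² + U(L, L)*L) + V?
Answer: -41885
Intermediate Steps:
n(L) = 115 + 2*L² (n(L) = (L² + L*L) + 115 = (L² + L²) + 115 = 2*L² + 115 = 115 + 2*L²)
n(M(2 - 2, 1)) - 1*42008 = (115 + 2*(-2)²) - 1*42008 = (115 + 2*4) - 42008 = (115 + 8) - 42008 = 123 - 42008 = -41885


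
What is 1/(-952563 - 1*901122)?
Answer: -1/1853685 ≈ -5.3947e-7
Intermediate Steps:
1/(-952563 - 1*901122) = 1/(-952563 - 901122) = 1/(-1853685) = -1/1853685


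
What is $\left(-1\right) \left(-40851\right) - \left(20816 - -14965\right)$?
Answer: $5070$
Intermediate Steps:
$\left(-1\right) \left(-40851\right) - \left(20816 - -14965\right) = 40851 - \left(20816 + 14965\right) = 40851 - 35781 = 5070$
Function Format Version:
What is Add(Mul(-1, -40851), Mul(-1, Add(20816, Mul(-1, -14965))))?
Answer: 5070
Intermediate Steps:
Add(Mul(-1, -40851), Mul(-1, Add(20816, Mul(-1, -14965)))) = Add(40851, Mul(-1, Add(20816, 14965))) = Add(40851, Mul(-1, 35781)) = Add(40851, -35781) = 5070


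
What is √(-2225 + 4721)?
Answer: 8*√39 ≈ 49.960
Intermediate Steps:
√(-2225 + 4721) = √2496 = 8*√39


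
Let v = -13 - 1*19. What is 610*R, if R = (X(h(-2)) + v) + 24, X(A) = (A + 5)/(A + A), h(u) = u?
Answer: -10675/2 ≈ -5337.5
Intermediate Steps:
v = -32 (v = -13 - 19 = -32)
X(A) = (5 + A)/(2*A) (X(A) = (5 + A)/((2*A)) = (5 + A)*(1/(2*A)) = (5 + A)/(2*A))
R = -35/4 (R = ((½)*(5 - 2)/(-2) - 32) + 24 = ((½)*(-½)*3 - 32) + 24 = (-¾ - 32) + 24 = -131/4 + 24 = -35/4 ≈ -8.7500)
610*R = 610*(-35/4) = -10675/2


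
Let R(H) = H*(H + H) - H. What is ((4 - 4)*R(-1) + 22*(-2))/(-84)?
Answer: 11/21 ≈ 0.52381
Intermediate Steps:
R(H) = -H + 2*H² (R(H) = H*(2*H) - H = 2*H² - H = -H + 2*H²)
((4 - 4)*R(-1) + 22*(-2))/(-84) = ((4 - 4)*(-(-1 + 2*(-1))) + 22*(-2))/(-84) = (0*(-(-1 - 2)) - 44)*(-1/84) = (0*(-1*(-3)) - 44)*(-1/84) = (0*3 - 44)*(-1/84) = (0 - 44)*(-1/84) = -44*(-1/84) = 11/21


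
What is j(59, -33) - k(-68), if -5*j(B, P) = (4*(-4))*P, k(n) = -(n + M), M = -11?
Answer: -923/5 ≈ -184.60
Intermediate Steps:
k(n) = 11 - n (k(n) = -(n - 11) = -(-11 + n) = 11 - n)
j(B, P) = 16*P/5 (j(B, P) = -4*(-4)*P/5 = -(-16)*P/5 = 16*P/5)
j(59, -33) - k(-68) = (16/5)*(-33) - (11 - 1*(-68)) = -528/5 - (11 + 68) = -528/5 - 1*79 = -528/5 - 79 = -923/5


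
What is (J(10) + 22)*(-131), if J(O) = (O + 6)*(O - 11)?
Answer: -786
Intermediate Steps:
J(O) = (-11 + O)*(6 + O) (J(O) = (6 + O)*(-11 + O) = (-11 + O)*(6 + O))
(J(10) + 22)*(-131) = ((-66 + 10² - 5*10) + 22)*(-131) = ((-66 + 100 - 50) + 22)*(-131) = (-16 + 22)*(-131) = 6*(-131) = -786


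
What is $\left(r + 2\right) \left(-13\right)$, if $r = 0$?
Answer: $-26$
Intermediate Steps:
$\left(r + 2\right) \left(-13\right) = \left(0 + 2\right) \left(-13\right) = 2 \left(-13\right) = -26$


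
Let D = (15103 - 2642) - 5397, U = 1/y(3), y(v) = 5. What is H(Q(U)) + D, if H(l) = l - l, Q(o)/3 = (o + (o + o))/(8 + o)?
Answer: 7064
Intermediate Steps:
U = 1/5 ≈ 0.20000
D = 7064 (D = 12461 - 5397 = 7064)
Q(o) = 9*o/(8 + o) (Q(o) = 3*((o + (o + o))/(8 + o)) = 3*((o + 2*o)/(8 + o)) = 3*((3*o)/(8 + o)) = 3*(3*o/(8 + o)) = 9*o/(8 + o))
H(l) = 0
H(Q(U)) + D = 0 + 7064 = 7064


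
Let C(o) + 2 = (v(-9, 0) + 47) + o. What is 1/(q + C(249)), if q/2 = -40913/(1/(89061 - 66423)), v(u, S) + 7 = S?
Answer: -1/1852376701 ≈ -5.3985e-10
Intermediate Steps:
v(u, S) = -7 + S
C(o) = 38 + o (C(o) = -2 + (((-7 + 0) + 47) + o) = -2 + ((-7 + 47) + o) = -2 + (40 + o) = 38 + o)
q = -1852376988 (q = 2*(-40913/(1/(89061 - 66423))) = 2*(-40913/(1/22638)) = 2*(-40913/1/22638) = 2*(-40913*22638) = 2*(-926188494) = -1852376988)
1/(q + C(249)) = 1/(-1852376988 + (38 + 249)) = 1/(-1852376988 + 287) = 1/(-1852376701) = -1/1852376701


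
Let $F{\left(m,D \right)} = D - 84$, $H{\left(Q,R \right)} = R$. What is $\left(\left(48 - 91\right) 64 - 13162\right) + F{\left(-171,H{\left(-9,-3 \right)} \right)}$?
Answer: $-16001$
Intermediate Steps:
$F{\left(m,D \right)} = -84 + D$ ($F{\left(m,D \right)} = D - 84 = -84 + D$)
$\left(\left(48 - 91\right) 64 - 13162\right) + F{\left(-171,H{\left(-9,-3 \right)} \right)} = \left(\left(48 - 91\right) 64 - 13162\right) - 87 = \left(\left(-43\right) 64 - 13162\right) - 87 = \left(-2752 - 13162\right) - 87 = -15914 - 87 = -16001$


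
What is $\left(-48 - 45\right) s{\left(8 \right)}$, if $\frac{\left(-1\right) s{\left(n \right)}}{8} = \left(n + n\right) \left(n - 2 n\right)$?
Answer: $-95232$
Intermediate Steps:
$s{\left(n \right)} = 16 n^{2}$ ($s{\left(n \right)} = - 8 \left(n + n\right) \left(n - 2 n\right) = - 8 \cdot 2 n \left(- n\right) = - 8 \left(- 2 n^{2}\right) = 16 n^{2}$)
$\left(-48 - 45\right) s{\left(8 \right)} = \left(-48 - 45\right) 16 \cdot 8^{2} = - 93 \cdot 16 \cdot 64 = \left(-93\right) 1024 = -95232$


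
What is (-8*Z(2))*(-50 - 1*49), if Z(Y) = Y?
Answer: 1584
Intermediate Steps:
(-8*Z(2))*(-50 - 1*49) = (-8*2)*(-50 - 1*49) = -16*(-50 - 49) = -16*(-99) = 1584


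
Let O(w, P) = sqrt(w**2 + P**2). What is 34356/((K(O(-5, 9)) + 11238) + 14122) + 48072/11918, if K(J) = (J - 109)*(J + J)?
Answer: 372000010038/69048810085 + 133743*sqrt(106)/11587315 ≈ 5.5063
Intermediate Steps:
O(w, P) = sqrt(P**2 + w**2)
K(J) = 2*J*(-109 + J) (K(J) = (-109 + J)*(2*J) = 2*J*(-109 + J))
34356/((K(O(-5, 9)) + 11238) + 14122) + 48072/11918 = 34356/((2*sqrt(9**2 + (-5)**2)*(-109 + sqrt(9**2 + (-5)**2)) + 11238) + 14122) + 48072/11918 = 34356/((2*sqrt(81 + 25)*(-109 + sqrt(81 + 25)) + 11238) + 14122) + 48072*(1/11918) = 34356/((2*sqrt(106)*(-109 + sqrt(106)) + 11238) + 14122) + 24036/5959 = 34356/((11238 + 2*sqrt(106)*(-109 + sqrt(106))) + 14122) + 24036/5959 = 34356/(25360 + 2*sqrt(106)*(-109 + sqrt(106))) + 24036/5959 = 24036/5959 + 34356/(25360 + 2*sqrt(106)*(-109 + sqrt(106)))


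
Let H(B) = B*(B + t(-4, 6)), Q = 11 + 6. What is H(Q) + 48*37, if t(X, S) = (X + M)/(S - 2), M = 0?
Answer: 2048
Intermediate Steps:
Q = 17
t(X, S) = X/(-2 + S) (t(X, S) = (X + 0)/(S - 2) = X/(-2 + S))
H(B) = B*(-1 + B) (H(B) = B*(B - 4/(-2 + 6)) = B*(B - 4/4) = B*(B - 4*¼) = B*(B - 1) = B*(-1 + B))
H(Q) + 48*37 = 17*(-1 + 17) + 48*37 = 17*16 + 1776 = 272 + 1776 = 2048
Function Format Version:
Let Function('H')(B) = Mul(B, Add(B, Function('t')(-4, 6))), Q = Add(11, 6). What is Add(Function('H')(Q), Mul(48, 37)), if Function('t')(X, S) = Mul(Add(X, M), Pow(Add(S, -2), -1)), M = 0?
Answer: 2048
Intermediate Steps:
Q = 17
Function('t')(X, S) = Mul(X, Pow(Add(-2, S), -1)) (Function('t')(X, S) = Mul(Add(X, 0), Pow(Add(S, -2), -1)) = Mul(X, Pow(Add(-2, S), -1)))
Function('H')(B) = Mul(B, Add(-1, B)) (Function('H')(B) = Mul(B, Add(B, Mul(-4, Pow(Add(-2, 6), -1)))) = Mul(B, Add(B, Mul(-4, Pow(4, -1)))) = Mul(B, Add(B, Mul(-4, Rational(1, 4)))) = Mul(B, Add(B, -1)) = Mul(B, Add(-1, B)))
Add(Function('H')(Q), Mul(48, 37)) = Add(Mul(17, Add(-1, 17)), Mul(48, 37)) = Add(Mul(17, 16), 1776) = Add(272, 1776) = 2048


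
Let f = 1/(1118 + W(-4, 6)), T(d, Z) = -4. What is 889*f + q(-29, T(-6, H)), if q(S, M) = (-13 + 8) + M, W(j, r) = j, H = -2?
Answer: -9137/1114 ≈ -8.2020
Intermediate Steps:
f = 1/1114 (f = 1/(1118 - 4) = 1/1114 ≈ 0.00089767)
q(S, M) = -5 + M
889*f + q(-29, T(-6, H)) = 889*(1/1114) + (-5 - 4) = 889/1114 - 9 = -9137/1114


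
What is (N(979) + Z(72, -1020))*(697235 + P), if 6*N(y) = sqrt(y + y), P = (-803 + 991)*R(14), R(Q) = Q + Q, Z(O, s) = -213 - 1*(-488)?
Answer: 193187225 + 702499*sqrt(1958)/6 ≈ 1.9837e+8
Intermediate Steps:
Z(O, s) = 275 (Z(O, s) = -213 + 488 = 275)
R(Q) = 2*Q
P = 5264 (P = (-803 + 991)*(2*14) = 188*28 = 5264)
N(y) = sqrt(2)*sqrt(y)/6 (N(y) = sqrt(y + y)/6 = sqrt(2*y)/6 = (sqrt(2)*sqrt(y))/6 = sqrt(2)*sqrt(y)/6)
(N(979) + Z(72, -1020))*(697235 + P) = (sqrt(2)*sqrt(979)/6 + 275)*(697235 + 5264) = (sqrt(1958)/6 + 275)*702499 = (275 + sqrt(1958)/6)*702499 = 193187225 + 702499*sqrt(1958)/6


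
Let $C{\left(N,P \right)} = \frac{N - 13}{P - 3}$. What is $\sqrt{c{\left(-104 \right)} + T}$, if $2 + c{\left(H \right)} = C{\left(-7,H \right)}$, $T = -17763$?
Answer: $\frac{i \sqrt{203389345}}{107} \approx 133.28 i$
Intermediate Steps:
$C{\left(N,P \right)} = \frac{-13 + N}{-3 + P}$
$c{\left(H \right)} = -2 - \frac{20}{-3 + H}$ ($c{\left(H \right)} = -2 + \frac{-13 - 7}{-3 + H} = -2 + \frac{1}{-3 + H} \left(-20\right) = -2 - \frac{20}{-3 + H}$)
$\sqrt{c{\left(-104 \right)} + T} = \sqrt{\frac{2 \left(-7 - -104\right)}{-3 - 104} - 17763} = \sqrt{\frac{2 \left(-7 + 104\right)}{-107} - 17763} = \sqrt{2 \left(- \frac{1}{107}\right) 97 - 17763} = \sqrt{- \frac{194}{107} - 17763} = \sqrt{- \frac{1900835}{107}} = \frac{i \sqrt{203389345}}{107}$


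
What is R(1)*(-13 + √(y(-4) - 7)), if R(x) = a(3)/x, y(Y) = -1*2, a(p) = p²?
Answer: -117 + 27*I ≈ -117.0 + 27.0*I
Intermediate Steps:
y(Y) = -2
R(x) = 9/x (R(x) = 3²/x = 9/x)
R(1)*(-13 + √(y(-4) - 7)) = (9/1)*(-13 + √(-2 - 7)) = (9*1)*(-13 + √(-9)) = 9*(-13 + 3*I) = -117 + 27*I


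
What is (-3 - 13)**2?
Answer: 256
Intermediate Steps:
(-3 - 13)**2 = (-16)**2 = 256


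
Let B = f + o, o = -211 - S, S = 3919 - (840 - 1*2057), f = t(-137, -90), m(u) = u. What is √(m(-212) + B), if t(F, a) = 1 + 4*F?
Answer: I*√6106 ≈ 78.141*I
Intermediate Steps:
f = -547 (f = 1 + 4*(-137) = 1 - 548 = -547)
S = 5136 (S = 3919 - (840 - 2057) = 3919 - 1*(-1217) = 3919 + 1217 = 5136)
o = -5347 (o = -211 - 1*5136 = -211 - 5136 = -5347)
B = -5894 (B = -547 - 5347 = -5894)
√(m(-212) + B) = √(-212 - 5894) = √(-6106) = I*√6106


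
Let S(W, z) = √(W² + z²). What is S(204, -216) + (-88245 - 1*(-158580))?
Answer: 70335 + 12*√613 ≈ 70632.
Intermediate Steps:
S(204, -216) + (-88245 - 1*(-158580)) = √(204² + (-216)²) + (-88245 - 1*(-158580)) = √(41616 + 46656) + (-88245 + 158580) = √88272 + 70335 = 12*√613 + 70335 = 70335 + 12*√613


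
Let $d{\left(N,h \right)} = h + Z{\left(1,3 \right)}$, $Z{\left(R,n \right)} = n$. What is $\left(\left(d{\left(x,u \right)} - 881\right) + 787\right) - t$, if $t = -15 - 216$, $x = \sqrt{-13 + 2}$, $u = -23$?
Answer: $117$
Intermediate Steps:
$x = i \sqrt{11}$ ($x = \sqrt{-11} = i \sqrt{11} \approx 3.3166 i$)
$t = -231$ ($t = -15 - 216 = -231$)
$d{\left(N,h \right)} = 3 + h$ ($d{\left(N,h \right)} = h + 3 = 3 + h$)
$\left(\left(d{\left(x,u \right)} - 881\right) + 787\right) - t = \left(\left(\left(3 - 23\right) - 881\right) + 787\right) - -231 = \left(\left(-20 - 881\right) + 787\right) + 231 = \left(-901 + 787\right) + 231 = -114 + 231 = 117$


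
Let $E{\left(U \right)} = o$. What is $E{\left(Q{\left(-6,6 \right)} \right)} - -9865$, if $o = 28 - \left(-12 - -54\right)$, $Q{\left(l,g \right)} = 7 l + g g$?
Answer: $9851$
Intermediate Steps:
$Q{\left(l,g \right)} = g^{2} + 7 l$ ($Q{\left(l,g \right)} = 7 l + g^{2} = g^{2} + 7 l$)
$o = -14$ ($o = 28 - \left(-12 + 54\right) = 28 - 42 = -14$)
$E{\left(U \right)} = -14$
$E{\left(Q{\left(-6,6 \right)} \right)} - -9865 = -14 - -9865 = -14 + 9865 = 9851$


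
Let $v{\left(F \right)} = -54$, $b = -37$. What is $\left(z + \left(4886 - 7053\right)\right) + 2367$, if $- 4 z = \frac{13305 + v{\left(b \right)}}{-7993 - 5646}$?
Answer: $\frac{10924451}{54556} \approx 200.24$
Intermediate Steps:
$z = \frac{13251}{54556}$ ($z = - \frac{\left(13305 - 54\right) \frac{1}{-7993 - 5646}}{4} = - \frac{13251 \frac{1}{-13639}}{4} = - \frac{13251 \left(- \frac{1}{13639}\right)}{4} = \left(- \frac{1}{4}\right) \left(- \frac{13251}{13639}\right) = \frac{13251}{54556} \approx 0.24289$)
$\left(z + \left(4886 - 7053\right)\right) + 2367 = \left(\frac{13251}{54556} + \left(4886 - 7053\right)\right) + 2367 = \left(\frac{13251}{54556} - 2167\right) + 2367 = - \frac{118209601}{54556} + 2367 = \frac{10924451}{54556}$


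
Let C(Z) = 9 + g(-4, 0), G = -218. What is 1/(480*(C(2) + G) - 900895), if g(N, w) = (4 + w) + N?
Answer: -1/1001215 ≈ -9.9879e-7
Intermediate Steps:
g(N, w) = 4 + N + w
C(Z) = 9 (C(Z) = 9 + (4 - 4 + 0) = 9 + 0 = 9)
1/(480*(C(2) + G) - 900895) = 1/(480*(9 - 218) - 900895) = 1/(480*(-209) - 900895) = 1/(-100320 - 900895) = 1/(-1001215) = -1/1001215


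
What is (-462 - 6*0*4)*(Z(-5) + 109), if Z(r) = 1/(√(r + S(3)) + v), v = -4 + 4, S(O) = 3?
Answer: -50358 + 231*I*√2 ≈ -50358.0 + 326.68*I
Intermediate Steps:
v = 0
Z(r) = (3 + r)^(-½) (Z(r) = 1/(√(r + 3) + 0) = 1/(√(3 + r) + 0) = 1/(√(3 + r)) = (3 + r)^(-½))
(-462 - 6*0*4)*(Z(-5) + 109) = (-462 - 6*0*4)*((3 - 5)^(-½) + 109) = (-462 + 0*4)*((-2)^(-½) + 109) = (-462 + 0)*(-I*√2/2 + 109) = -462*(109 - I*√2/2) = -50358 + 231*I*√2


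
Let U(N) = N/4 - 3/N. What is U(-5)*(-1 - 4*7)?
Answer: 377/20 ≈ 18.850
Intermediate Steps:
U(N) = -3/N + N/4 (U(N) = N*(¼) - 3/N = N/4 - 3/N = -3/N + N/4)
U(-5)*(-1 - 4*7) = (-3/(-5) + (¼)*(-5))*(-1 - 4*7) = (-3*(-⅕) - 5/4)*(-1 - 28) = (⅗ - 5/4)*(-29) = -13/20*(-29) = 377/20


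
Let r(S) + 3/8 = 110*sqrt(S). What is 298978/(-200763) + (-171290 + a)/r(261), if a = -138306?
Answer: -6880075825150/4508654948037 - 2179555840*sqrt(29)/67372797 ≈ -175.74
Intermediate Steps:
r(S) = -3/8 + 110*sqrt(S)
298978/(-200763) + (-171290 + a)/r(261) = 298978/(-200763) + (-171290 - 138306)/(-3/8 + 110*sqrt(261)) = 298978*(-1/200763) - 309596/(-3/8 + 110*(3*sqrt(29))) = -298978/200763 - 309596/(-3/8 + 330*sqrt(29))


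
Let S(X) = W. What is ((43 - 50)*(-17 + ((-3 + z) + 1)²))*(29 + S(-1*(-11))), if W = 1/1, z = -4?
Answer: -3990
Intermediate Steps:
W = 1
S(X) = 1
((43 - 50)*(-17 + ((-3 + z) + 1)²))*(29 + S(-1*(-11))) = ((43 - 50)*(-17 + ((-3 - 4) + 1)²))*(29 + 1) = -7*(-17 + (-7 + 1)²)*30 = -7*(-17 + (-6)²)*30 = -7*(-17 + 36)*30 = -7*19*30 = -133*30 = -3990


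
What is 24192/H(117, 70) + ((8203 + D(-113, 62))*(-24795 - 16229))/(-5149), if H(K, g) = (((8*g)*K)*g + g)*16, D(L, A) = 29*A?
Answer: 134410115423612/1686838145 ≈ 79682.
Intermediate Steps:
H(K, g) = 16*g + 128*K*g² (H(K, g) = ((8*K*g)*g + g)*16 = (8*K*g² + g)*16 = (g + 8*K*g²)*16 = 16*g + 128*K*g²)
24192/H(117, 70) + ((8203 + D(-113, 62))*(-24795 - 16229))/(-5149) = 24192/((16*70*(1 + 8*117*70))) + ((8203 + 29*62)*(-24795 - 16229))/(-5149) = 24192/((16*70*(1 + 65520))) + ((8203 + 1798)*(-41024))*(-1/5149) = 24192/((16*70*65521)) + (10001*(-41024))*(-1/5149) = 24192/73383520 - 410281024*(-1/5149) = 24192*(1/73383520) + 410281024/5149 = 108/327605 + 410281024/5149 = 134410115423612/1686838145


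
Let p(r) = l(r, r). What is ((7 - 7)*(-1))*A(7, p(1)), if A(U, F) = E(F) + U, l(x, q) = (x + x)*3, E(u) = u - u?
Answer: 0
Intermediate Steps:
E(u) = 0
l(x, q) = 6*x (l(x, q) = (2*x)*3 = 6*x)
p(r) = 6*r
A(U, F) = U (A(U, F) = 0 + U = U)
((7 - 7)*(-1))*A(7, p(1)) = ((7 - 7)*(-1))*7 = (0*(-1))*7 = 0*7 = 0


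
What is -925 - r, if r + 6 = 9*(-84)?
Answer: -163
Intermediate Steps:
r = -762 (r = -6 + 9*(-84) = -6 - 756 = -762)
-925 - r = -925 - 1*(-762) = -925 + 762 = -163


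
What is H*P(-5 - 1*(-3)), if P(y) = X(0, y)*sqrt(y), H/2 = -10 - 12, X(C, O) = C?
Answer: 0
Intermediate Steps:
H = -44 (H = 2*(-10 - 12) = 2*(-22) = -44)
P(y) = 0 (P(y) = 0*sqrt(y) = 0)
H*P(-5 - 1*(-3)) = -44*0 = 0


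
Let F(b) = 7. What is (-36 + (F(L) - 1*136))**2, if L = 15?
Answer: 27225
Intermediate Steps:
(-36 + (F(L) - 1*136))**2 = (-36 + (7 - 1*136))**2 = (-36 + (7 - 136))**2 = (-36 - 129)**2 = (-165)**2 = 27225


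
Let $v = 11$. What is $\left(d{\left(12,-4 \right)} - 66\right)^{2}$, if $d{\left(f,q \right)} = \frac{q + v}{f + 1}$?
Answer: $\frac{724201}{169} \approx 4285.2$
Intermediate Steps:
$d{\left(f,q \right)} = \frac{11 + q}{1 + f}$ ($d{\left(f,q \right)} = \frac{q + 11}{f + 1} = \frac{11 + q}{1 + f}$)
$\left(d{\left(12,-4 \right)} - 66\right)^{2} = \left(\frac{11 - 4}{1 + 12} - 66\right)^{2} = \left(\frac{1}{13} \cdot 7 - 66\right)^{2} = \left(\frac{7}{13} - 66\right)^{2} = \left(- \frac{851}{13}\right)^{2} = \frac{724201}{169}$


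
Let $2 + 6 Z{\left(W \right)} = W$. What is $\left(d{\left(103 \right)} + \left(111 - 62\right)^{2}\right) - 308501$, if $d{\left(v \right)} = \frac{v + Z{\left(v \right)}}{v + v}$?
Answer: $- \frac{378338881}{1236} \approx -3.061 \cdot 10^{5}$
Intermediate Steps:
$Z{\left(W \right)} = - \frac{1}{3} + \frac{W}{6}$
$d{\left(v \right)} = \frac{- \frac{1}{3} + \frac{7 v}{6}}{2 v}$ ($d{\left(v \right)} = \frac{v + \left(- \frac{1}{3} + \frac{v}{6}\right)}{v + v} = \frac{- \frac{1}{3} + \frac{7 v}{6}}{2 v}$)
$\left(d{\left(103 \right)} + \left(111 - 62\right)^{2}\right) - 308501 = \left(\frac{-2 + 7 \cdot 103}{12 \cdot 103} + \left(111 - 62\right)^{2}\right) - 308501 = \left(\frac{1}{12} \cdot \frac{1}{103} \left(-2 + 721\right) + 49^{2}\right) - 308501 = \left(\frac{1}{12} \cdot \frac{1}{103} \cdot 719 + 2401\right) - 308501 = \left(\frac{719}{1236} + 2401\right) - 308501 = \frac{2968355}{1236} - 308501 = - \frac{378338881}{1236}$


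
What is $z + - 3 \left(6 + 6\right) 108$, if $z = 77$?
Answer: $-3811$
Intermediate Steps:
$z + - 3 \left(6 + 6\right) 108 = 77 + - 3 \left(6 + 6\right) 108 = 77 + \left(-3\right) 12 \cdot 108 = 77 - 3888 = -3811$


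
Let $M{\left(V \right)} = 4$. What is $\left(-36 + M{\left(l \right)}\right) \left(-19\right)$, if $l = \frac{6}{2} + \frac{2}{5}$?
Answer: $608$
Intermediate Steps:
$l = \frac{17}{5}$ ($l = 6 \cdot \frac{1}{2} + 2 \cdot \frac{1}{5} = 3 + \frac{2}{5} = \frac{17}{5} \approx 3.4$)
$\left(-36 + M{\left(l \right)}\right) \left(-19\right) = \left(-36 + 4\right) \left(-19\right) = \left(-32\right) \left(-19\right) = 608$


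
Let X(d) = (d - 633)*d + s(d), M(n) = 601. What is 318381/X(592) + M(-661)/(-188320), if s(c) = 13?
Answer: -59972089579/4568454880 ≈ -13.127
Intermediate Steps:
X(d) = 13 + d*(-633 + d) (X(d) = (d - 633)*d + 13 = (-633 + d)*d + 13 = d*(-633 + d) + 13 = 13 + d*(-633 + d))
318381/X(592) + M(-661)/(-188320) = 318381/(13 + 592² - 633*592) + 601/(-188320) = 318381/(13 + 350464 - 374736) + 601*(-1/188320) = 318381/(-24259) - 601/188320 = 318381*(-1/24259) - 601/188320 = -318381/24259 - 601/188320 = -59972089579/4568454880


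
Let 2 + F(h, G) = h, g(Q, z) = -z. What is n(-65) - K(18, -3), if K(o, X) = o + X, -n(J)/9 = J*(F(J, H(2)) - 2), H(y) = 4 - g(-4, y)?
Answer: -40380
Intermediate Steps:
H(y) = 4 + y (H(y) = 4 - (-1)*y = 4 + y)
F(h, G) = -2 + h
n(J) = -9*J*(-4 + J) (n(J) = -9*J*((-2 + J) - 2) = -9*J*(-4 + J))
K(o, X) = X + o
n(-65) - K(18, -3) = 9*(-65)*(4 - 1*(-65)) - (-3 + 18) = 9*(-65)*(4 + 65) - 1*15 = 9*(-65)*69 - 15 = -40365 - 15 = -40380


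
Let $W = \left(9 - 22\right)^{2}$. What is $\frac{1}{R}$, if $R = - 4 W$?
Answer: $- \frac{1}{676} \approx -0.0014793$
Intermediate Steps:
$W = 169$ ($W = \left(-13\right)^{2} = 169$)
$R = -676$ ($R = \left(-4\right) 169 = -676$)
$\frac{1}{R} = \frac{1}{-676} = - \frac{1}{676}$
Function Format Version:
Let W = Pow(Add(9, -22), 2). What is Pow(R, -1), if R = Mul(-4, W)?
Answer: Rational(-1, 676) ≈ -0.0014793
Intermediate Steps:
W = 169 (W = Pow(-13, 2) = 169)
R = -676 (R = Mul(-4, 169) = -676)
Pow(R, -1) = Pow(-676, -1) = Rational(-1, 676)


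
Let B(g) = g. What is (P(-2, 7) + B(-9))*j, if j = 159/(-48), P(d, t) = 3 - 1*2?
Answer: 53/2 ≈ 26.500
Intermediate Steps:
P(d, t) = 1 (P(d, t) = 3 - 2 = 1)
j = -53/16 (j = 159*(-1/48) = -53/16 ≈ -3.3125)
(P(-2, 7) + B(-9))*j = (1 - 9)*(-53/16) = -8*(-53/16) = 53/2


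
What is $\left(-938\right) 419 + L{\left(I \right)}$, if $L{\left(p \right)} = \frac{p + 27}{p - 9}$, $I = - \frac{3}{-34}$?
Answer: $- \frac{39695529}{101} \approx -3.9303 \cdot 10^{5}$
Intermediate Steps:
$I = \frac{3}{34}$ ($I = \left(-3\right) \left(- \frac{1}{34}\right) = \frac{3}{34} \approx 0.088235$)
$L{\left(p \right)} = \frac{27 + p}{-9 + p}$
$\left(-938\right) 419 + L{\left(I \right)} = \left(-938\right) 419 + \frac{27 + \frac{3}{34}}{-9 + \frac{3}{34}} = -393022 + \frac{1}{- \frac{303}{34}} \cdot \frac{921}{34} = -393022 - \frac{307}{101} = - \frac{39695529}{101}$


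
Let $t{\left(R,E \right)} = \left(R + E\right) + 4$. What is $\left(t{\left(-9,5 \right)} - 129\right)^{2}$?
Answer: $16641$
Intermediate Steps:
$t{\left(R,E \right)} = 4 + E + R$ ($t{\left(R,E \right)} = \left(E + R\right) + 4 = 4 + E + R$)
$\left(t{\left(-9,5 \right)} - 129\right)^{2} = \left(\left(4 + 5 - 9\right) - 129\right)^{2} = \left(0 - 129\right)^{2} = \left(-129\right)^{2} = 16641$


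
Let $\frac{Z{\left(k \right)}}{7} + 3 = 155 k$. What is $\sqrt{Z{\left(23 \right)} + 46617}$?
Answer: $\sqrt{71551} \approx 267.49$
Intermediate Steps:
$Z{\left(k \right)} = -21 + 1085 k$ ($Z{\left(k \right)} = -21 + 7 \cdot 155 k = -21 + 1085 k$)
$\sqrt{Z{\left(23 \right)} + 46617} = \sqrt{\left(-21 + 1085 \cdot 23\right) + 46617} = \sqrt{\left(-21 + 24955\right) + 46617} = \sqrt{24934 + 46617} = \sqrt{71551}$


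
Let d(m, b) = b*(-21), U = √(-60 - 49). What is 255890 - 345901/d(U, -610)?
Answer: 3277604999/12810 ≈ 2.5586e+5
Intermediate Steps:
U = I*√109 (U = √(-109) = I*√109 ≈ 10.44*I)
d(m, b) = -21*b
255890 - 345901/d(U, -610) = 255890 - 345901/((-21*(-610))) = 255890 - 345901/12810 = 3277604999/12810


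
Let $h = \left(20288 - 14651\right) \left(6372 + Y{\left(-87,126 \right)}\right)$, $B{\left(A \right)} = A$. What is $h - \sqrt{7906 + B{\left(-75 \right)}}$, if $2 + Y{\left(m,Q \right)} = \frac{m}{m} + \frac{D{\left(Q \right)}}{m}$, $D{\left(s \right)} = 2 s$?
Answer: $\frac{1041012975}{29} - \sqrt{7831} \approx 3.5897 \cdot 10^{7}$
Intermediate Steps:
$Y{\left(m,Q \right)} = -1 + \frac{2 Q}{m}$ ($Y{\left(m,Q \right)} = -2 + \left(\frac{m}{m} + \frac{2 Q}{m}\right) = -2 + \left(1 + \frac{2 Q}{m}\right) = -1 + \frac{2 Q}{m}$)
$h = \frac{1041012975}{29}$ ($h = \left(20288 - 14651\right) \left(6372 + \frac{\left(-1\right) \left(-87\right) + 2 \cdot 126}{-87}\right) = 5637 \left(6372 - \frac{87 + 252}{87}\right) = 5637 \left(6372 - \frac{113}{29}\right) = 5637 \cdot \frac{184675}{29} = \frac{1041012975}{29} \approx 3.5897 \cdot 10^{7}$)
$h - \sqrt{7906 + B{\left(-75 \right)}} = \frac{1041012975}{29} - \sqrt{7906 - 75} = \frac{1041012975}{29} - \sqrt{7831}$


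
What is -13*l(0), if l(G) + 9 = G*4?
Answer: 117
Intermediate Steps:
l(G) = -9 + 4*G (l(G) = -9 + G*4 = -9 + 4*G)
-13*l(0) = -13*(-9 + 4*0) = -13*(-9 + 0) = -13*(-9) = 117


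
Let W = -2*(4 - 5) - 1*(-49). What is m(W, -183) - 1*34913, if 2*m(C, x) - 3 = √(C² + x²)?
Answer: -69823/2 + 3*√4010/2 ≈ -34817.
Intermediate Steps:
W = 51 (W = -2*(-1) + 49 = 2 + 49 = 51)
m(C, x) = 3/2 + √(C² + x²)/2
m(W, -183) - 1*34913 = (3/2 + √(51² + (-183)²)/2) - 1*34913 = (3/2 + √(2601 + 33489)/2) - 34913 = (3/2 + √36090/2) - 34913 = (3/2 + (3*√4010)/2) - 34913 = (3/2 + 3*√4010/2) - 34913 = -69823/2 + 3*√4010/2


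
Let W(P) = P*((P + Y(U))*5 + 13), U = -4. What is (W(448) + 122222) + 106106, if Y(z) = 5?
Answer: 1248872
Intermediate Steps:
W(P) = P*(38 + 5*P) (W(P) = P*((P + 5)*5 + 13) = P*((5 + P)*5 + 13) = P*((25 + 5*P) + 13) = P*(38 + 5*P))
(W(448) + 122222) + 106106 = (448*(38 + 5*448) + 122222) + 106106 = (448*(38 + 2240) + 122222) + 106106 = (448*2278 + 122222) + 106106 = (1020544 + 122222) + 106106 = 1142766 + 106106 = 1248872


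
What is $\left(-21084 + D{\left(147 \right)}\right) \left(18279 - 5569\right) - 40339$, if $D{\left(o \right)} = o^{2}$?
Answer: $6632411$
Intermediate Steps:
$\left(-21084 + D{\left(147 \right)}\right) \left(18279 - 5569\right) - 40339 = \left(-21084 + 147^{2}\right) \left(18279 - 5569\right) - 40339 = \left(-21084 + 21609\right) 12710 - 40339 = 525 \cdot 12710 - 40339 = 6672750 - 40339 = 6632411$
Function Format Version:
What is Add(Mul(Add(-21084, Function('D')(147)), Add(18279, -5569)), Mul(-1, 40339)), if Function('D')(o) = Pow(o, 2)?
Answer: 6632411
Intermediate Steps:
Add(Mul(Add(-21084, Function('D')(147)), Add(18279, -5569)), Mul(-1, 40339)) = Add(Mul(Add(-21084, Pow(147, 2)), Add(18279, -5569)), Mul(-1, 40339)) = Add(Mul(Add(-21084, 21609), 12710), -40339) = Add(Mul(525, 12710), -40339) = Add(6672750, -40339) = 6632411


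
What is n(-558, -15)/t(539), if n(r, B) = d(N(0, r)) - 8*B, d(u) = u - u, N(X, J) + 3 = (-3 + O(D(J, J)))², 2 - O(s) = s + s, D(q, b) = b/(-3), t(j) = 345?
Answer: 8/23 ≈ 0.34783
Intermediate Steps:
D(q, b) = -b/3 (D(q, b) = b*(-⅓) = -b/3)
O(s) = 2 - 2*s (O(s) = 2 - (s + s) = 2 - 2*s)
N(X, J) = -3 + (-1 + 2*J/3)² (N(X, J) = -3 + (-3 + (2 - (-2)*J/3))² = -3 + (-3 + (2 + 2*J/3))² = -3 + (-1 + 2*J/3)²)
d(u) = 0
n(r, B) = -8*B (n(r, B) = 0 - 8*B = -8*B)
n(-558, -15)/t(539) = -8*(-15)/345 = 120*(1/345) = 8/23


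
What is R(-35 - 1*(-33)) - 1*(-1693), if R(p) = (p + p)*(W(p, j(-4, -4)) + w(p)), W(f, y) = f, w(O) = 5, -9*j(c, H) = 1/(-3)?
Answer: 1681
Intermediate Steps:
j(c, H) = 1/27 (j(c, H) = -⅑/(-3) = -⅑*(-⅓) = 1/27)
R(p) = 2*p*(5 + p) (R(p) = (p + p)*(p + 5) = (2*p)*(5 + p) = 2*p*(5 + p))
R(-35 - 1*(-33)) - 1*(-1693) = 2*(-35 - 1*(-33))*(5 + (-35 - 1*(-33))) - 1*(-1693) = 2*(-35 + 33)*(5 + (-35 + 33)) + 1693 = 2*(-2)*(5 - 2) + 1693 = 2*(-2)*3 + 1693 = -12 + 1693 = 1681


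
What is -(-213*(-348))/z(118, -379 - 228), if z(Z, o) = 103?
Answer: -74124/103 ≈ -719.65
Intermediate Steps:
-(-213*(-348))/z(118, -379 - 228) = -(-213*(-348))/103 = -74124/103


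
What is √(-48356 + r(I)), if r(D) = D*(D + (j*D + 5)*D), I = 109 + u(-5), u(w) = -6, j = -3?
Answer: 13*I*√19307 ≈ 1806.3*I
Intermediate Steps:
I = 103 (I = 109 - 6 = 103)
r(D) = D*(D + D*(5 - 3*D)) (r(D) = D*(D + (-3*D + 5)*D) = D*(D + (5 - 3*D)*D) = D*(D + D*(5 - 3*D)))
√(-48356 + r(I)) = √(-48356 + 3*103²*(2 - 1*103)) = √(-48356 + 3*10609*(2 - 103)) = √(-48356 + 3*10609*(-101)) = √(-48356 - 3214527) = √(-3262883) = 13*I*√19307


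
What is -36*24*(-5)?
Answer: 4320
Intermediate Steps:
-36*24*(-5) = -864*(-5) = 4320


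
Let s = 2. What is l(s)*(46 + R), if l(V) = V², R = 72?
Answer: 472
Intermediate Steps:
l(s)*(46 + R) = 2²*(46 + 72) = 4*118 = 472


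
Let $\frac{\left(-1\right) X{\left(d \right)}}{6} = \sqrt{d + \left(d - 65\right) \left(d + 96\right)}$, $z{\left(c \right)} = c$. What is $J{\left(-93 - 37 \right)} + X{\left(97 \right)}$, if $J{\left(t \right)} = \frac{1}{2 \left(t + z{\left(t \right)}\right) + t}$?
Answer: $- \frac{1}{650} - 18 \sqrt{697} \approx -475.22$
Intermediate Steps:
$X{\left(d \right)} = - 6 \sqrt{d + \left(-65 + d\right) \left(96 + d\right)}$ ($X{\left(d \right)} = - 6 \sqrt{d + \left(d - 65\right) \left(d + 96\right)} = - 6 \sqrt{d + \left(-65 + d\right) \left(96 + d\right)}$)
$J{\left(t \right)} = \frac{1}{5 t}$ ($J{\left(t \right)} = \frac{1}{2 \left(t + t\right) + t} = \frac{1}{2 \cdot 2 t + t} = \frac{1}{4 t + t} = \frac{1}{5 t}$)
$J{\left(-93 - 37 \right)} + X{\left(97 \right)} = \frac{1}{5 \left(-93 - 37\right)} - 6 \sqrt{-6240 + 97^{2} + 32 \cdot 97} = \frac{1}{5 \left(-130\right)} - 6 \sqrt{-6240 + 9409 + 3104} = \frac{1}{5} \left(- \frac{1}{130}\right) - 6 \sqrt{6273} = - \frac{1}{650} - 6 \cdot 3 \sqrt{697} = - \frac{1}{650} - 18 \sqrt{697}$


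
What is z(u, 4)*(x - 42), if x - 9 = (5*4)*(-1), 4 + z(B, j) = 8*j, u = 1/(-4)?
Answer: -1484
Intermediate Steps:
u = -¼ ≈ -0.25000
z(B, j) = -4 + 8*j
x = -11 (x = 9 + (5*4)*(-1) = 9 + 20*(-1) = 9 - 20 = -11)
z(u, 4)*(x - 42) = (-4 + 8*4)*(-11 - 42) = (-4 + 32)*(-53) = 28*(-53) = -1484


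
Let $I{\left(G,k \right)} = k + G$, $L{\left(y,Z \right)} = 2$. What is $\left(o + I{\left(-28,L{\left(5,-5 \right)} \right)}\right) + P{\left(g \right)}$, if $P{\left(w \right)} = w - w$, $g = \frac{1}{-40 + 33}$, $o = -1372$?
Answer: $-1398$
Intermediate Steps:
$g = - \frac{1}{7}$ ($g = \frac{1}{-7} = - \frac{1}{7} \approx -0.14286$)
$P{\left(w \right)} = 0$
$I{\left(G,k \right)} = G + k$
$\left(o + I{\left(-28,L{\left(5,-5 \right)} \right)}\right) + P{\left(g \right)} = \left(-1372 + \left(-28 + 2\right)\right) + 0 = \left(-1372 - 26\right) + 0 = -1398 + 0 = -1398$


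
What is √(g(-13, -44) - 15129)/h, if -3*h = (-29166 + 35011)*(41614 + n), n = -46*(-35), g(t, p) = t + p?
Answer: -I*√15186/84214760 ≈ -1.4633e-6*I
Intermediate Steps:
g(t, p) = p + t
n = 1610
h = -84214760 (h = -(-29166 + 35011)*(41614 + 1610)/3 = -5845*43224/3 = -⅓*252644280 = -84214760)
√(g(-13, -44) - 15129)/h = √((-44 - 13) - 15129)/(-84214760) = √(-57 - 15129)*(-1/84214760) = √(-15186)*(-1/84214760) = (I*√15186)*(-1/84214760) = -I*√15186/84214760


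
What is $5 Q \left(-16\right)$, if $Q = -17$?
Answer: $1360$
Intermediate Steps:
$5 Q \left(-16\right) = 5 \left(-17\right) \left(-16\right) = \left(-85\right) \left(-16\right) = 1360$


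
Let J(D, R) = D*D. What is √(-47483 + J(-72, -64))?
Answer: I*√42299 ≈ 205.67*I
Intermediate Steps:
J(D, R) = D²
√(-47483 + J(-72, -64)) = √(-47483 + (-72)²) = √(-47483 + 5184) = √(-42299) = I*√42299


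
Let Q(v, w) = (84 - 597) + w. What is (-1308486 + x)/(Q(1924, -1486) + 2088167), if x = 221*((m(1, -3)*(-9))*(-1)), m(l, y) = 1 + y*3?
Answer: -662199/1043084 ≈ -0.63485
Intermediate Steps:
m(l, y) = 1 + 3*y
Q(v, w) = -513 + w
x = -15912 (x = 221*(((1 + 3*(-3))*(-9))*(-1)) = 221*(((1 - 9)*(-9))*(-1)) = 221*(-8*(-9)*(-1)) = 221*(72*(-1)) = 221*(-72) = -15912)
(-1308486 + x)/(Q(1924, -1486) + 2088167) = (-1308486 - 15912)/((-513 - 1486) + 2088167) = -1324398/(-1999 + 2088167) = -1324398/2086168 = -1324398*1/2086168 = -662199/1043084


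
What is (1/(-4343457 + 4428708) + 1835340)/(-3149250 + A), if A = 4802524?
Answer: 156464570341/140943261774 ≈ 1.1101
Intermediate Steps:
(1/(-4343457 + 4428708) + 1835340)/(-3149250 + A) = (1/(-4343457 + 4428708) + 1835340)/(-3149250 + 4802524) = (1/85251 + 1835340)/1653274 = (1/85251 + 1835340)*(1/1653274) = (156464570341/85251)*(1/1653274) = 156464570341/140943261774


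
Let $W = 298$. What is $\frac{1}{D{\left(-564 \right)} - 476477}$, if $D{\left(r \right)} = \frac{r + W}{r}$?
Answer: $- \frac{282}{134366381} \approx -2.0987 \cdot 10^{-6}$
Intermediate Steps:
$D{\left(r \right)} = \frac{298 + r}{r}$ ($D{\left(r \right)} = \frac{r + 298}{r} = \frac{298 + r}{r}$)
$\frac{1}{D{\left(-564 \right)} - 476477} = \frac{1}{\frac{298 - 564}{-564} - 476477} = \frac{1}{\left(- \frac{1}{564}\right) \left(-266\right) - 476477} = \frac{1}{\frac{133}{282} - 476477} = \frac{1}{- \frac{134366381}{282}} = - \frac{282}{134366381}$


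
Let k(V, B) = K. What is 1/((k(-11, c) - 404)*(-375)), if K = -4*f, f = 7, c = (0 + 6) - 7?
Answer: 1/162000 ≈ 6.1728e-6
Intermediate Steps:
c = -1 (c = 6 - 7 = -1)
K = -28 (K = -4*7 = -28)
k(V, B) = -28
1/((k(-11, c) - 404)*(-375)) = 1/((-28 - 404)*(-375)) = 1/(-432*(-375)) = 1/162000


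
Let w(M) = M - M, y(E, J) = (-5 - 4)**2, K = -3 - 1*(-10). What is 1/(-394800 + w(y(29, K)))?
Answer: -1/394800 ≈ -2.5329e-6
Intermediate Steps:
K = 7 (K = -3 + 10 = 7)
y(E, J) = 81 (y(E, J) = (-9)**2 = 81)
w(M) = 0
1/(-394800 + w(y(29, K))) = 1/(-394800 + 0) = 1/(-394800) = -1/394800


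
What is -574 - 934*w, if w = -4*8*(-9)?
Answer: -269566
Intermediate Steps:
w = 288 (w = -32*(-9) = 288)
-574 - 934*w = -574 - 934*288 = -574 - 268992 = -269566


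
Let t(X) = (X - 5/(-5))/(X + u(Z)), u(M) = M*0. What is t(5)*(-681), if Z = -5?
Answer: -4086/5 ≈ -817.20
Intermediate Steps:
u(M) = 0
t(X) = (1 + X)/X (t(X) = (X - 5/(-5))/(X + 0) = (X - 5*(-⅕))/X = (X + 1)/X = (1 + X)/X)
t(5)*(-681) = ((1 + 5)/5)*(-681) = ((⅕)*6)*(-681) = (6/5)*(-681) = -4086/5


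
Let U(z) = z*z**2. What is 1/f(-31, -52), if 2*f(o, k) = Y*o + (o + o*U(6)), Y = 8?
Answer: -2/6975 ≈ -0.00028674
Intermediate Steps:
U(z) = z**3
f(o, k) = 225*o/2 (f(o, k) = (8*o + (o + o*6**3))/2 = (8*o + (o + o*216))/2 = (8*o + (o + 216*o))/2 = (8*o + 217*o)/2 = (225*o)/2 = 225*o/2)
1/f(-31, -52) = 1/((225/2)*(-31)) = 1/(-6975/2) = -2/6975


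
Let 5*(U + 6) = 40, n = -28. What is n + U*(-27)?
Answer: -82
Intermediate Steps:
U = 2 (U = -6 + (⅕)*40 = -6 + 8 = 2)
n + U*(-27) = -28 + 2*(-27) = -28 - 54 = -82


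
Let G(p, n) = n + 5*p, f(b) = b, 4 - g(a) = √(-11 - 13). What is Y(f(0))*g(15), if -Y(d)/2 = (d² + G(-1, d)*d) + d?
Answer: 0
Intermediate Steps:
g(a) = 4 - 2*I*√6 (g(a) = 4 - √(-11 - 13) = 4 - √(-24) = 4 - 2*I*√6)
Y(d) = -2*d - 2*d² - 2*d*(-5 + d) (Y(d) = -2*((d² + (d + 5*(-1))*d) + d) = -2*((d² + (d - 5)*d) + d) = -2*((d² + (-5 + d)*d) + d) = -2*((d² + d*(-5 + d)) + d) = -2*(d + d² + d*(-5 + d)) = -2*d - 2*d² - 2*d*(-5 + d))
Y(f(0))*g(15) = (4*0*(2 - 1*0))*(4 - 2*I*√6) = (4*0*(2 + 0))*(4 - 2*I*√6) = (4*0*2)*(4 - 2*I*√6) = 0*(4 - 2*I*√6) = 0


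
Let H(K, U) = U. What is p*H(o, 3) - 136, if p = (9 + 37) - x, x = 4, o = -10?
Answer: -10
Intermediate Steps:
p = 42 (p = (9 + 37) - 1*4 = 46 - 4 = 42)
p*H(o, 3) - 136 = 42*3 - 136 = 126 - 136 = -10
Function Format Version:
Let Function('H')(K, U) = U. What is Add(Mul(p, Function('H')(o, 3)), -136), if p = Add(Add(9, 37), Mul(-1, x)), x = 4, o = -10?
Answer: -10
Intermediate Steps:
p = 42 (p = Add(Add(9, 37), Mul(-1, 4)) = Add(46, -4) = 42)
Add(Mul(p, Function('H')(o, 3)), -136) = Add(Mul(42, 3), -136) = Add(126, -136) = -10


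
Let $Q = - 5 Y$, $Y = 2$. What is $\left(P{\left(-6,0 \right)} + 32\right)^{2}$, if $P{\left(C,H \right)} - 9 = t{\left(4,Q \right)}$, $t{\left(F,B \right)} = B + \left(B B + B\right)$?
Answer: $14641$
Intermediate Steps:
$Q = -10$ ($Q = \left(-5\right) 2 = -10$)
$t{\left(F,B \right)} = B^{2} + 2 B$ ($t{\left(F,B \right)} = B + \left(B^{2} + B\right) = B + \left(B + B^{2}\right) = B^{2} + 2 B$)
$P{\left(C,H \right)} = 89$ ($P{\left(C,H \right)} = 9 - 10 \left(2 - 10\right) = 9 - -80 = 9 + 80 = 89$)
$\left(P{\left(-6,0 \right)} + 32\right)^{2} = \left(89 + 32\right)^{2} = 121^{2} = 14641$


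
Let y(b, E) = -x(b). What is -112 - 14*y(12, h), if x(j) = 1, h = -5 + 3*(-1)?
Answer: -98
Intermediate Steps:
h = -8 (h = -5 - 3 = -8)
y(b, E) = -1 (y(b, E) = -1*1 = -1)
-112 - 14*y(12, h) = -112 - 14*(-1) = -112 + 14 = -98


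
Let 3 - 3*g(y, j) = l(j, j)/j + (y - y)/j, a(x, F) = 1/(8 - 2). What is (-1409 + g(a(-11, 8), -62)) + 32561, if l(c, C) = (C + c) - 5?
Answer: 1931443/62 ≈ 31152.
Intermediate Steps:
l(c, C) = -5 + C + c
a(x, F) = 1/6
g(y, j) = 1 - (-5 + 2*j)/(3*j) (g(y, j) = 1 - ((-5 + j + j)/j + (y - y)/j)/3 = 1 - ((-5 + 2*j)/j + 0/j)/3 = 1 - ((-5 + 2*j)/j + 0)/3 = 1 - (-5 + 2*j)/(3*j))
(-1409 + g(a(-11, 8), -62)) + 32561 = (-1409 + (1/3)*(5 - 62)/(-62)) + 32561 = (-1409 + (1/3)*(-1/62)*(-57)) + 32561 = (-1409 + 19/62) + 32561 = -87339/62 + 32561 = 1931443/62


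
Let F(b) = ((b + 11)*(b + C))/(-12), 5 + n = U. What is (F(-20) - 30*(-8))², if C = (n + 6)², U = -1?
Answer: 50625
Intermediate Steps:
n = -6 (n = -5 - 1 = -6)
C = 0 (C = (-6 + 6)² = 0² = 0)
F(b) = -b*(11 + b)/12 (F(b) = ((b + 11)*(b + 0))/(-12) = ((11 + b)*b)*(-1/12) = (b*(11 + b))*(-1/12) = -b*(11 + b)/12)
(F(-20) - 30*(-8))² = ((1/12)*(-20)*(-11 - 1*(-20)) - 30*(-8))² = ((1/12)*(-20)*(-11 + 20) + 240)² = ((1/12)*(-20)*9 + 240)² = (-15 + 240)² = 225² = 50625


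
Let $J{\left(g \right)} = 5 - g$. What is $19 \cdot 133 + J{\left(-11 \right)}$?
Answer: $2543$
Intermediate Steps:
$19 \cdot 133 + J{\left(-11 \right)} = 19 \cdot 133 + \left(5 - -11\right) = 2527 + \left(5 + 11\right) = 2527 + 16 = 2543$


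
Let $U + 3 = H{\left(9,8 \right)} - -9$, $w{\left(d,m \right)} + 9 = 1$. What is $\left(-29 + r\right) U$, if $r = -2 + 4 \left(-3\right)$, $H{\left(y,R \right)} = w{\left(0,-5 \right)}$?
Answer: $86$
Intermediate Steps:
$w{\left(d,m \right)} = -8$ ($w{\left(d,m \right)} = -9 + 1 = -8$)
$H{\left(y,R \right)} = -8$
$U = -2$ ($U = -3 - -1 = -3 + \left(-8 + 9\right) = -3 + 1 = -2$)
$r = -14$ ($r = -2 - 12 = -14$)
$\left(-29 + r\right) U = \left(-29 - 14\right) \left(-2\right) = \left(-43\right) \left(-2\right) = 86$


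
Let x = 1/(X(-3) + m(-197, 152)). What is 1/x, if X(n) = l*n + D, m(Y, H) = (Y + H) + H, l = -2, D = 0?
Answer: 113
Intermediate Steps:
m(Y, H) = Y + 2*H (m(Y, H) = (H + Y) + H = Y + 2*H)
X(n) = -2*n (X(n) = -2*n + 0 = -2*n)
x = 1/113 (x = 1/(-2*(-3) + (-197 + 2*152)) = 1/(6 + (-197 + 304)) = 1/(6 + 107) = 1/113 ≈ 0.0088496)
1/x = 1/(1/113) = 113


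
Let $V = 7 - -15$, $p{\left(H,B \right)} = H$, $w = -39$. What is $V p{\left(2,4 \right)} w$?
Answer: $-1716$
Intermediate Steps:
$V = 22$ ($V = 7 + 15 = 22$)
$V p{\left(2,4 \right)} w = 22 \cdot 2 \left(-39\right) = 44 \left(-39\right) = -1716$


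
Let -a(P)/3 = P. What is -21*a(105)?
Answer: 6615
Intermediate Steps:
a(P) = -3*P
-21*a(105) = -(-63)*105 = -21*(-315) = 6615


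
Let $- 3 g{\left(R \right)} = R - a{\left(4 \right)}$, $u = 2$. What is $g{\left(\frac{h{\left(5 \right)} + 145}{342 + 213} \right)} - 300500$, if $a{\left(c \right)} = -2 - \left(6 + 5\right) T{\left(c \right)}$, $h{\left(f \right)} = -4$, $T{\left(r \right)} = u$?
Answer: $- \frac{166781987}{555} \approx -3.0051 \cdot 10^{5}$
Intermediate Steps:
$T{\left(r \right)} = 2$
$a{\left(c \right)} = -24$ ($a{\left(c \right)} = -2 - \left(6 + 5\right) 2 = -2 - 11 \cdot 2 = -2 - 22 = -24$)
$g{\left(R \right)} = -8 - \frac{R}{3}$ ($g{\left(R \right)} = - \frac{R - -24}{3} = - \frac{R + 24}{3} = - \frac{24 + R}{3} = -8 - \frac{R}{3}$)
$g{\left(\frac{h{\left(5 \right)} + 145}{342 + 213} \right)} - 300500 = \left(-8 - \frac{\left(-4 + 145\right) \frac{1}{342 + 213}}{3}\right) - 300500 = \left(-8 - \frac{141 \cdot \frac{1}{555}}{3}\right) - 300500 = \left(-8 - \frac{47}{555}\right) - 300500 = - \frac{4487}{555} - 300500 = - \frac{166781987}{555}$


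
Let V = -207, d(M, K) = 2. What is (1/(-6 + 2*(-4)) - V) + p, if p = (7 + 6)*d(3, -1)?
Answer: 3261/14 ≈ 232.93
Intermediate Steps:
p = 26 (p = (7 + 6)*2 = 13*2 = 26)
(1/(-6 + 2*(-4)) - V) + p = (1/(-6 + 2*(-4)) - 1*(-207)) + 26 = (1/(-6 - 8) + 207) + 26 = (1/(-14) + 207) + 26 = (-1/14 + 207) + 26 = 2897/14 + 26 = 3261/14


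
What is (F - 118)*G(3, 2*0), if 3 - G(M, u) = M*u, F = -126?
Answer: -732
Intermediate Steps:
G(M, u) = 3 - M*u
(F - 118)*G(3, 2*0) = (-126 - 118)*(3 - 1*3*2*0) = -244*(3 - 1*3*0) = -244*(3 + 0) = -244*3 = -732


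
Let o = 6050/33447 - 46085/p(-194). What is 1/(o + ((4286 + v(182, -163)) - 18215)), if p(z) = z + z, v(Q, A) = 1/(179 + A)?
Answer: -51909744/716872570237 ≈ -7.2411e-5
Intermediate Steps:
p(z) = 2*z
o = 1543752395/12977436 (o = 6050/33447 - 46085/(2*(-194)) = 6050*(1/33447) - 46085/(-388) = 6050/33447 - 46085*(-1/388) = 6050/33447 + 46085/388 = 1543752395/12977436 ≈ 118.96)
1/(o + ((4286 + v(182, -163)) - 18215)) = 1/(1543752395/12977436 + ((4286 + 1/(179 - 163)) - 18215)) = 1/(1543752395/12977436 + ((4286 + 1/16) - 18215)) = 1/(1543752395/12977436 + (68577/16 - 18215)) = 1/(1543752395/12977436 - 222863/16) = 1/(-716872570237/51909744) = -51909744/716872570237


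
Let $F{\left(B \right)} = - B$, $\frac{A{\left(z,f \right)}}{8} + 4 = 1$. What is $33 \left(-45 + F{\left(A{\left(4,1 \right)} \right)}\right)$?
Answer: $-693$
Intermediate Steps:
$A{\left(z,f \right)} = -24$ ($A{\left(z,f \right)} = -32 + 8 \cdot 1 = -32 + 8 = -24$)
$33 \left(-45 + F{\left(A{\left(4,1 \right)} \right)}\right) = 33 \left(-45 - -24\right) = 33 \left(-45 + 24\right) = 33 \left(-21\right) = -693$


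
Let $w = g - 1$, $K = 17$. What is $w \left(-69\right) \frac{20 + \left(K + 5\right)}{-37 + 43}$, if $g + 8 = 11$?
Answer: $-966$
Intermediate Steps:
$g = 3$ ($g = -8 + 11 = 3$)
$w = 2$ ($w = 3 - 1 = 2$)
$w \left(-69\right) \frac{20 + \left(K + 5\right)}{-37 + 43} = 2 \left(-69\right) \frac{20 + \left(17 + 5\right)}{-37 + 43} = - 138 \frac{20 + 22}{6} = - 138 \cdot 42 \cdot \frac{1}{6} = \left(-138\right) 7 = -966$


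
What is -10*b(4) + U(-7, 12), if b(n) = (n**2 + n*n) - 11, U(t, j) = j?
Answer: -198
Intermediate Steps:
b(n) = -11 + 2*n**2 (b(n) = (n**2 + n**2) - 11 = 2*n**2 - 11 = -11 + 2*n**2)
-10*b(4) + U(-7, 12) = -10*(-11 + 2*4**2) + 12 = -10*(-11 + 2*16) + 12 = -10*(-11 + 32) + 12 = -10*21 + 12 = -210 + 12 = -198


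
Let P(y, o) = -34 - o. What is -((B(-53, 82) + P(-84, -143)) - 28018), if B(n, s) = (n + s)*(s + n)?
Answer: 27068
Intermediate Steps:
B(n, s) = (n + s)² (B(n, s) = (n + s)*(n + s) = (n + s)²)
-((B(-53, 82) + P(-84, -143)) - 28018) = -(((-53 + 82)² + (-34 - 1*(-143))) - 28018) = -((29² + (-34 + 143)) - 28018) = -((841 + 109) - 28018) = -(950 - 28018) = -1*(-27068) = 27068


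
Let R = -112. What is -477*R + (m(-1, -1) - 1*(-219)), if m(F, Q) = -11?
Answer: 53632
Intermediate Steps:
-477*R + (m(-1, -1) - 1*(-219)) = -477*(-112) + (-11 - 1*(-219)) = 53424 + (-11 + 219) = 53424 + 208 = 53632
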